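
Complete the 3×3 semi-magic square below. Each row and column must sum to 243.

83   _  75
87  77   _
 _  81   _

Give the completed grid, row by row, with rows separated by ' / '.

Row 1 must total 243; the given cells sum to 158, so (1,2) = 85.
Using row 2: 87 + 77 + ? → (2,3) = 243 − 164 = 79.
Using column 1: 83 + 87 + ? → (3,1) = 243 − 170 = 73.
Column 3 needs 243; the known cells sum to 154, so (3,3) = 89.

83 85 75 / 87 77 79 / 73 81 89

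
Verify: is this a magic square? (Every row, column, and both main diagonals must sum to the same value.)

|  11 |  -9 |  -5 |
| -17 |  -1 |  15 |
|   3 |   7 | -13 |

Row 1: 11 + (-9) + (-5) = -3.
Row 2: -17 + (-1) + 15 = -3.
Row 3: 3 + 7 + (-13) = -3.
Column 1: 11 + (-17) + 3 = -3.
Column 2: -9 + (-1) + 7 = -3.
Column 3: -5 + 15 + (-13) = -3.
Main diagonal: 11 + (-1) + (-13) = -3.
Anti-diagonal: -5 + (-1) + 3 = -3.
All lines sum to -3.

Yes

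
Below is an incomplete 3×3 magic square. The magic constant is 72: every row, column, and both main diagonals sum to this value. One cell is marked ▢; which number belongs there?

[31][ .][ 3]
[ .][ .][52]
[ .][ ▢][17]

10

Row 1 needs 72; the known cells sum to 34, so (1,2) = 38.
Main diagonal: 31 + 17 + ? = 72, so (2,2) = 24.
Anti-diagonal: 3 + 24 + ? = 72, so (3,1) = 45.
Row 2: 24 + 52 + ? = 72, so (2,1) = -4.
Using row 3: 45 + 17 + ? → (3,2) = 72 − 62 = 10.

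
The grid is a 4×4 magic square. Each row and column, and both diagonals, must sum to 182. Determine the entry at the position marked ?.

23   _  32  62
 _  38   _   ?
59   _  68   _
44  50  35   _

41

From row 1, 182 − (23 + 32 + 62) gives (1,2) = 65.
The remaining cell in row 4 is (4,4) = 182 − 129 = 53.
Column 1: 23 + 59 + 44 + ? = 182, so (2,1) = 56.
Column 2: 65 + 38 + 50 + ? = 182, so (3,2) = 29.
Column 3 must total 182; the given cells sum to 135, so (2,3) = 47.
Row 2: 56 + 38 + 47 + ? = 182, so (2,4) = 41.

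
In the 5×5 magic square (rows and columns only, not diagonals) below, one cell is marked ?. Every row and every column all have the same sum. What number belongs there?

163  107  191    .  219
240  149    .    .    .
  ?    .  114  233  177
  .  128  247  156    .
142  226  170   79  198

Row 5 is complete and sums to 815; that is the magic constant.
Row 1: 163 + 107 + 191 + 219 + ? = 815, so (1,4) = 135.
Column 2 must total 815; the given cells sum to 610, so (3,2) = 205.
The remaining cell in column 3 is (2,3) = 815 − 722 = 93.
Column 4 needs 815; the known cells sum to 603, so (2,4) = 212.
Row 2 must total 815; the given cells sum to 694, so (2,5) = 121.
Using row 3: 205 + 114 + 233 + 177 + ? → (3,1) = 815 − 729 = 86.

86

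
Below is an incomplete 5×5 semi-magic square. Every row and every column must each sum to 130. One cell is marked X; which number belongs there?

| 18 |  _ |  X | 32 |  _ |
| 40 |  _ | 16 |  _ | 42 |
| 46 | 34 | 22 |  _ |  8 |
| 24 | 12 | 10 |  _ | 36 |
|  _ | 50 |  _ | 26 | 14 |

44

Row 3 needs 130; the known cells sum to 110, so (3,4) = 20.
Using row 4: 24 + 12 + 10 + 36 + ? → (4,4) = 130 − 82 = 48.
Using column 1: 18 + 40 + 46 + 24 + ? → (5,1) = 130 − 128 = 2.
Column 4: 32 + 20 + 48 + 26 + ? = 130, so (2,4) = 4.
Using column 5: 42 + 8 + 36 + 14 + ? → (1,5) = 130 − 100 = 30.
Row 2 must total 130; the given cells sum to 102, so (2,2) = 28.
From row 5, 130 − (2 + 50 + 26 + 14) gives (5,3) = 38.
Column 2 must total 130; the given cells sum to 124, so (1,2) = 6.
From column 3, 130 − (16 + 22 + 10 + 38) gives (1,3) = 44.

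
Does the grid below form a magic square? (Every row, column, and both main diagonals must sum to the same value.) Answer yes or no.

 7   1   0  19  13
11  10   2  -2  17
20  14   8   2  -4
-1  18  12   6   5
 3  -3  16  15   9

No — anti-diagonal sums to 40 but column 3 sums to 38.

Row 1: 7 + 1 + 0 + 19 + 13 = 40.
Row 2: 11 + 10 + 2 + (-2) + 17 = 38.
Row 3: 20 + 14 + 8 + 2 + (-4) = 40.
Row 4: -1 + 18 + 12 + 6 + 5 = 40.
Row 5: 3 + (-3) + 16 + 15 + 9 = 40.
Column 1: 7 + 11 + 20 + (-1) + 3 = 40.
Column 2: 1 + 10 + 14 + 18 + (-3) = 40.
Column 3: 0 + 2 + 8 + 12 + 16 = 38.
Column 4: 19 + (-2) + 2 + 6 + 15 = 40.
Column 5: 13 + 17 + (-4) + 5 + 9 = 40.
Main diagonal: 7 + 10 + 8 + 6 + 9 = 40.
Anti-diagonal: 13 + (-2) + 8 + 18 + 3 = 40.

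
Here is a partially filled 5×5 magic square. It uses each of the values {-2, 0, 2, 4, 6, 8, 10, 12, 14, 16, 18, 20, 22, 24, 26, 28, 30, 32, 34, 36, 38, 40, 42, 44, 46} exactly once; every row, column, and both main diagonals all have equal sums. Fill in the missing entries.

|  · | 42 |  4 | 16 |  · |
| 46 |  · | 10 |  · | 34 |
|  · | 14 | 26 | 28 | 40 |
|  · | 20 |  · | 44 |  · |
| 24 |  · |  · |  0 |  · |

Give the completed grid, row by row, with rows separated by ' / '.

The 25 entries sum to 550, so each line sums to 550/5 = 110.
The remaining cell in row 3 is (3,1) = 110 − 108 = 2.
From column 4, 110 − (16 + 28 + 44 + 0) gives (2,4) = 22.
Anti-diagonal needs 110; the known cells sum to 92, so (1,5) = 18.
Row 1 needs 110; the known cells sum to 80, so (1,1) = 30.
Using row 2: 46 + 10 + 22 + 34 + ? → (2,2) = 110 − 112 = -2.
Column 1: 30 + 46 + 2 + 24 + ? = 110, so (4,1) = 8.
From column 2, 110 − (42 + (-2) + 14 + 20) gives (5,2) = 36.
Main diagonal needs 110; the known cells sum to 98, so (5,5) = 12.
Using row 5: 24 + 36 + 0 + 12 + ? → (5,3) = 110 − 72 = 38.
From column 3, 110 − (4 + 10 + 26 + 38) gives (4,3) = 32.
Column 5: 18 + 34 + 40 + 12 + ? = 110, so (4,5) = 6.

30 42 4 16 18 / 46 -2 10 22 34 / 2 14 26 28 40 / 8 20 32 44 6 / 24 36 38 0 12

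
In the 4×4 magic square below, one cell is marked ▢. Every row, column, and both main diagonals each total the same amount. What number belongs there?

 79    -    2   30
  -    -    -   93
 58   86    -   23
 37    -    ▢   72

100

Column 4 is complete and sums to 218; that is the magic constant.
From row 1, 218 − (79 + 2 + 30) gives (1,2) = 107.
Using row 3: 58 + 86 + 23 + ? → (3,3) = 218 − 167 = 51.
Column 1 must total 218; the given cells sum to 174, so (2,1) = 44.
Using main diagonal: 79 + 51 + 72 + ? → (2,2) = 218 − 202 = 16.
Using anti-diagonal: 30 + 86 + 37 + ? → (2,3) = 218 − 153 = 65.
Column 2 must total 218; the given cells sum to 209, so (4,2) = 9.
Column 3 must total 218; the given cells sum to 118, so (4,3) = 100.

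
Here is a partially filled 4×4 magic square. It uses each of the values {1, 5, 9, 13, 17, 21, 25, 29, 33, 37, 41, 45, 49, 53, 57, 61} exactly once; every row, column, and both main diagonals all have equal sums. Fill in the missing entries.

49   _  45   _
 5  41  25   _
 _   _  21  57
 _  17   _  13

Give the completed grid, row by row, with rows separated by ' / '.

The 16 entries sum to 496, so each line sums to 496/4 = 124.
Using row 2: 5 + 41 + 25 + ? → (2,4) = 124 − 71 = 53.
Column 3: 45 + 25 + 21 + ? = 124, so (4,3) = 33.
From column 4, 124 − (53 + 57 + 13) gives (1,4) = 1.
Using row 1: 49 + 45 + 1 + ? → (1,2) = 124 − 95 = 29.
The remaining cell in row 4 is (4,1) = 124 − 63 = 61.
From column 1, 124 − (49 + 5 + 61) gives (3,1) = 9.
From column 2, 124 − (29 + 41 + 17) gives (3,2) = 37.

49 29 45 1 / 5 41 25 53 / 9 37 21 57 / 61 17 33 13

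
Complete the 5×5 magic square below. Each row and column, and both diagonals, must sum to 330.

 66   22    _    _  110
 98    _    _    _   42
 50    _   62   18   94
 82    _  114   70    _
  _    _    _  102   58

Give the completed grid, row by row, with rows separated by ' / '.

66 22 78 54 110 / 98 74 30 86 42 / 50 106 62 18 94 / 82 38 114 70 26 / 34 90 46 102 58

Row 3 must total 330; the given cells sum to 224, so (3,2) = 106.
From column 1, 330 − (66 + 98 + 50 + 82) gives (5,1) = 34.
Column 5 needs 330; the known cells sum to 304, so (4,5) = 26.
From main diagonal, 330 − (66 + 62 + 70 + 58) gives (2,2) = 74.
Row 4 needs 330; the known cells sum to 292, so (4,2) = 38.
Column 2 must total 330; the given cells sum to 240, so (5,2) = 90.
Anti-diagonal needs 330; the known cells sum to 244, so (2,4) = 86.
Row 2 needs 330; the known cells sum to 300, so (2,3) = 30.
Row 5 must total 330; the given cells sum to 284, so (5,3) = 46.
From column 3, 330 − (30 + 62 + 114 + 46) gives (1,3) = 78.
Using column 4: 86 + 18 + 70 + 102 + ? → (1,4) = 330 − 276 = 54.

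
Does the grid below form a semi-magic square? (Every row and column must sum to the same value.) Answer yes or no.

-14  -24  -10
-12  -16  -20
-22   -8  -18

Yes

Row 1: -14 + (-24) + (-10) = -48.
Row 2: -12 + (-16) + (-20) = -48.
Row 3: -22 + (-8) + (-18) = -48.
Column 1: -14 + (-12) + (-22) = -48.
Column 2: -24 + (-16) + (-8) = -48.
Column 3: -10 + (-20) + (-18) = -48.
All lines sum to -48.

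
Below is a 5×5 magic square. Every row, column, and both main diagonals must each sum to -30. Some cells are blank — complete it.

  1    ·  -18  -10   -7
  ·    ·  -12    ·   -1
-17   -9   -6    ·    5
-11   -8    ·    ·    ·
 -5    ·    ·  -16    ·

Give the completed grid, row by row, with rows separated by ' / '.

1 4 -18 -10 -7 / 2 -15 -12 -4 -1 / -17 -9 -6 -3 5 / -11 -8 0 3 -14 / -5 -2 6 -16 -13

Using row 1: 1 + (-18) + (-10) + (-7) + ? → (1,2) = -30 − (-34) = 4.
Using row 3: -17 + (-9) + (-6) + 5 + ? → (3,4) = -30 − (-27) = -3.
From column 1, -30 − (1 + (-17) + (-11) + (-5)) gives (2,1) = 2.
Using anti-diagonal: -7 + (-6) + (-8) + (-5) + ? → (2,4) = -30 − (-26) = -4.
Row 2: 2 + (-12) + (-4) + (-1) + ? = -30, so (2,2) = -15.
Using column 2: 4 + (-15) + (-9) + (-8) + ? → (5,2) = -30 − (-28) = -2.
Using column 4: -10 + (-4) + (-3) + (-16) + ? → (4,4) = -30 − (-33) = 3.
Main diagonal: 1 + (-15) + (-6) + 3 + ? = -30, so (5,5) = -13.
From row 5, -30 − (-5 + (-2) + (-16) + (-13)) gives (5,3) = 6.
Column 3: -18 + (-12) + (-6) + 6 + ? = -30, so (4,3) = 0.
Column 5: -7 + (-1) + 5 + (-13) + ? = -30, so (4,5) = -14.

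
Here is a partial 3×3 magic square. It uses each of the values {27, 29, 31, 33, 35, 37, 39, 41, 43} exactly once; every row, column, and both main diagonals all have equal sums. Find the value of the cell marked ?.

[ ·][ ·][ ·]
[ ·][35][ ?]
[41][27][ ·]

The 9 entries sum to 315, so each line sums to 315/3 = 105.
Row 3 must total 105; the given cells sum to 68, so (3,3) = 37.
Column 2: 35 + 27 + ? = 105, so (1,2) = 43.
Main diagonal: 35 + 37 + ? = 105, so (1,1) = 33.
Using anti-diagonal: 35 + 41 + ? → (1,3) = 105 − 76 = 29.
From column 1, 105 − (33 + 41) gives (2,1) = 31.
The remaining cell in column 3 is (2,3) = 105 − 66 = 39.

39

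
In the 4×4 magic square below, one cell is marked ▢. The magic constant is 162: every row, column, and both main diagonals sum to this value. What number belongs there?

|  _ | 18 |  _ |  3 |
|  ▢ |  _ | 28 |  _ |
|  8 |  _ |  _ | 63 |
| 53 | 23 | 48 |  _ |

Row 4 needs 162; the known cells sum to 124, so (4,4) = 38.
Column 4 needs 162; the known cells sum to 104, so (2,4) = 58.
The remaining cell in anti-diagonal is (3,2) = 162 − 84 = 78.
From row 3, 162 − (8 + 78 + 63) gives (3,3) = 13.
Column 2 must total 162; the given cells sum to 119, so (2,2) = 43.
The remaining cell in column 3 is (1,3) = 162 − 89 = 73.
Main diagonal: 43 + 13 + 38 + ? = 162, so (1,1) = 68.
Row 2 must total 162; the given cells sum to 129, so (2,1) = 33.

33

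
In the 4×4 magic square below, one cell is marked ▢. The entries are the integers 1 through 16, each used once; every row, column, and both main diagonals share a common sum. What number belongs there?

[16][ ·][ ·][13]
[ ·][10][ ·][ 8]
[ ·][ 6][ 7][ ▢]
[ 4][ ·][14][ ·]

The entries are 1 through 16, which sum to 136, so each line sums to 136/4 = 34.
The remaining cell in main diagonal is (4,4) = 34 − 33 = 1.
Anti-diagonal: 13 + 6 + 4 + ? = 34, so (2,3) = 11.
From row 2, 34 − (10 + 11 + 8) gives (2,1) = 5.
Row 4 needs 34; the known cells sum to 19, so (4,2) = 15.
Using column 1: 16 + 5 + 4 + ? → (3,1) = 34 − 25 = 9.
From column 2, 34 − (10 + 6 + 15) gives (1,2) = 3.
Column 3: 11 + 7 + 14 + ? = 34, so (1,3) = 2.
The remaining cell in column 4 is (3,4) = 34 − 22 = 12.

12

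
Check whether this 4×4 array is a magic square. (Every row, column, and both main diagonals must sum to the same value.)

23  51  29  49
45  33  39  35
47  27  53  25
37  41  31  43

Row 1: 23 + 51 + 29 + 49 = 152.
Row 2: 45 + 33 + 39 + 35 = 152.
Row 3: 47 + 27 + 53 + 25 = 152.
Row 4: 37 + 41 + 31 + 43 = 152.
Column 1: 23 + 45 + 47 + 37 = 152.
Column 2: 51 + 33 + 27 + 41 = 152.
Column 3: 29 + 39 + 53 + 31 = 152.
Column 4: 49 + 35 + 25 + 43 = 152.
Main diagonal: 23 + 33 + 53 + 43 = 152.
Anti-diagonal: 49 + 39 + 27 + 37 = 152.
All lines sum to 152.

Yes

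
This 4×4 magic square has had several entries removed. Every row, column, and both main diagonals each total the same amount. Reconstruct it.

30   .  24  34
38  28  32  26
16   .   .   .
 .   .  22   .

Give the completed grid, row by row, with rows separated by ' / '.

30 36 24 34 / 38 28 32 26 / 16 18 46 44 / 40 42 22 20

Row 2 is already complete: 38 + 28 + 32 + 26 = 124, so that is the magic constant.
From row 1, 124 − (30 + 24 + 34) gives (1,2) = 36.
From column 1, 124 − (30 + 38 + 16) gives (4,1) = 40.
Using column 3: 24 + 32 + 22 + ? → (3,3) = 124 − 78 = 46.
Main diagonal: 30 + 28 + 46 + ? = 124, so (4,4) = 20.
Anti-diagonal: 34 + 32 + 40 + ? = 124, so (3,2) = 18.
Row 3 must total 124; the given cells sum to 80, so (3,4) = 44.
Using row 4: 40 + 22 + 20 + ? → (4,2) = 124 − 82 = 42.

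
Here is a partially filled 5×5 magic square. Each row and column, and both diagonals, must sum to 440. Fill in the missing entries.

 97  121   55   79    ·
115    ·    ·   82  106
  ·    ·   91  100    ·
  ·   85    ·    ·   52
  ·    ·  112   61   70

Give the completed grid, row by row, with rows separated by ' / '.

97 121 55 79 88 / 115 64 73 82 106 / 58 67 91 100 124 / 76 85 109 118 52 / 94 103 112 61 70

Using row 1: 97 + 121 + 55 + 79 + ? → (1,5) = 440 − 352 = 88.
From column 4, 440 − (79 + 82 + 100 + 61) gives (4,4) = 118.
Column 5 needs 440; the known cells sum to 316, so (3,5) = 124.
Using main diagonal: 97 + 91 + 118 + 70 + ? → (2,2) = 440 − 376 = 64.
Anti-diagonal: 88 + 82 + 91 + 85 + ? = 440, so (5,1) = 94.
From row 2, 440 − (115 + 64 + 82 + 106) gives (2,3) = 73.
Row 5 must total 440; the given cells sum to 337, so (5,2) = 103.
Column 2 must total 440; the given cells sum to 373, so (3,2) = 67.
From column 3, 440 − (55 + 73 + 91 + 112) gives (4,3) = 109.
From row 3, 440 − (67 + 91 + 100 + 124) gives (3,1) = 58.
Row 4 needs 440; the known cells sum to 364, so (4,1) = 76.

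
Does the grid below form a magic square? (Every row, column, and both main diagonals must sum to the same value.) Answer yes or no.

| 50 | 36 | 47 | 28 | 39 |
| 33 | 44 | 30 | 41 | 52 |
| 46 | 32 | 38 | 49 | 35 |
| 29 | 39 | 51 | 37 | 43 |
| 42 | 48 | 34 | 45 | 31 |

Row 1: 50 + 36 + 47 + 28 + 39 = 200.
Row 2: 33 + 44 + 30 + 41 + 52 = 200.
Row 3: 46 + 32 + 38 + 49 + 35 = 200.
Row 4: 29 + 39 + 51 + 37 + 43 = 199.
Row 5: 42 + 48 + 34 + 45 + 31 = 200.
Column 1: 50 + 33 + 46 + 29 + 42 = 200.
Column 2: 36 + 44 + 32 + 39 + 48 = 199.
Column 3: 47 + 30 + 38 + 51 + 34 = 200.
Column 4: 28 + 41 + 49 + 37 + 45 = 200.
Column 5: 39 + 52 + 35 + 43 + 31 = 200.
Main diagonal: 50 + 44 + 38 + 37 + 31 = 200.
Anti-diagonal: 39 + 41 + 38 + 39 + 42 = 199.

No — row 3 sums to 200 but column 2 sums to 199.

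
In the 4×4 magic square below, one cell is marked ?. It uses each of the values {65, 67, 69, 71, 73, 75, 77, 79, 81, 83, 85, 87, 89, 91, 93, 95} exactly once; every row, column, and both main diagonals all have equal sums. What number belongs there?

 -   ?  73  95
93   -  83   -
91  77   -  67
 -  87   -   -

81

The 16 entries sum to 1280, so each line sums to 1280/4 = 320.
The remaining cell in row 3 is (3,3) = 320 − 235 = 85.
From column 3, 320 − (73 + 83 + 85) gives (4,3) = 79.
Anti-diagonal: 95 + 83 + 77 + ? = 320, so (4,1) = 65.
Row 4 needs 320; the known cells sum to 231, so (4,4) = 89.
The remaining cell in column 1 is (1,1) = 320 − 249 = 71.
Using column 4: 95 + 67 + 89 + ? → (2,4) = 320 − 251 = 69.
Main diagonal: 71 + 85 + 89 + ? = 320, so (2,2) = 75.
From row 1, 320 − (71 + 73 + 95) gives (1,2) = 81.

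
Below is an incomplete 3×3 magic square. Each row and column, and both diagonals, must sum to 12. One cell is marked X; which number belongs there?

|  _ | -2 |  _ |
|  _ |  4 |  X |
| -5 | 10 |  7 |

-8

Main diagonal must total 12; the given cells sum to 11, so (1,1) = 1.
Using anti-diagonal: 4 + (-5) + ? → (1,3) = 12 − (-1) = 13.
Column 1 needs 12; the known cells sum to -4, so (2,1) = 16.
Column 3: 13 + 7 + ? = 12, so (2,3) = -8.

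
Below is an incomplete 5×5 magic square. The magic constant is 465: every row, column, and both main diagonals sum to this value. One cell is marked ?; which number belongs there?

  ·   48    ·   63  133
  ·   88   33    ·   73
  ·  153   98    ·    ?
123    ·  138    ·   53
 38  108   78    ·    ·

113

Column 2: 48 + 88 + 153 + 108 + ? = 465, so (4,2) = 68.
Using column 3: 33 + 98 + 138 + 78 + ? → (1,3) = 465 − 347 = 118.
From anti-diagonal, 465 − (133 + 98 + 68 + 38) gives (2,4) = 128.
Row 1 must total 465; the given cells sum to 362, so (1,1) = 103.
Row 2 needs 465; the known cells sum to 322, so (2,1) = 143.
Row 4 needs 465; the known cells sum to 382, so (4,4) = 83.
Column 1 must total 465; the given cells sum to 407, so (3,1) = 58.
Main diagonal must total 465; the given cells sum to 372, so (5,5) = 93.
Using row 5: 38 + 108 + 78 + 93 + ? → (5,4) = 465 − 317 = 148.
Column 4: 63 + 128 + 83 + 148 + ? = 465, so (3,4) = 43.
Column 5 must total 465; the given cells sum to 352, so (3,5) = 113.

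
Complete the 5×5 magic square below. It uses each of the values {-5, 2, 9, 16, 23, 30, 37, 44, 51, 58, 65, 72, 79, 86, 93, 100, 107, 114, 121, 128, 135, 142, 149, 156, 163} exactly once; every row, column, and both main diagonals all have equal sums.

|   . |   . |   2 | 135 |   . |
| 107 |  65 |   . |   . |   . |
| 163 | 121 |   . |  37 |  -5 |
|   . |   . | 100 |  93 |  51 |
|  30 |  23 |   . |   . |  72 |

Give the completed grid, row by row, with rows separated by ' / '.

86 44 2 135 128 / 107 65 58 16 149 / 163 121 79 37 -5 / 9 142 100 93 51 / 30 23 156 114 72

The 25 entries sum to 1975, so each line sums to 1975/5 = 395.
Row 3 needs 395; the known cells sum to 316, so (3,3) = 79.
Main diagonal: 65 + 79 + 93 + 72 + ? = 395, so (1,1) = 86.
Using column 1: 86 + 107 + 163 + 30 + ? → (4,1) = 395 − 386 = 9.
The remaining cell in row 4 is (4,2) = 395 − 253 = 142.
Column 2: 65 + 121 + 142 + 23 + ? = 395, so (1,2) = 44.
Row 1 must total 395; the given cells sum to 267, so (1,5) = 128.
The remaining cell in column 5 is (2,5) = 395 − 246 = 149.
From anti-diagonal, 395 − (128 + 79 + 142 + 30) gives (2,4) = 16.
Row 2 needs 395; the known cells sum to 337, so (2,3) = 58.
Column 3: 2 + 58 + 79 + 100 + ? = 395, so (5,3) = 156.
From column 4, 395 − (135 + 16 + 37 + 93) gives (5,4) = 114.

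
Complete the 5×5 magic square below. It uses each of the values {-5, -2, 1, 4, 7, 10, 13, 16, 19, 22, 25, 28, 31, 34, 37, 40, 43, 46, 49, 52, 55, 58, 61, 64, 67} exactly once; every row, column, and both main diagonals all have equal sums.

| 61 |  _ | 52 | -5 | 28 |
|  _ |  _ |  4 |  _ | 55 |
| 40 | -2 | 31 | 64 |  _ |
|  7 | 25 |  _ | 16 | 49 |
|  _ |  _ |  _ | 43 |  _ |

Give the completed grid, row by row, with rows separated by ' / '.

The 25 entries sum to 775, so each line sums to 775/5 = 155.
From row 1, 155 − (61 + 52 + (-5) + 28) gives (1,2) = 19.
Row 3 needs 155; the known cells sum to 133, so (3,5) = 22.
Row 4: 7 + 25 + 16 + 49 + ? = 155, so (4,3) = 58.
Column 3: 52 + 4 + 31 + 58 + ? = 155, so (5,3) = 10.
Column 4 must total 155; the given cells sum to 118, so (2,4) = 37.
The remaining cell in column 5 is (5,5) = 155 − 154 = 1.
The remaining cell in main diagonal is (2,2) = 155 − 109 = 46.
From anti-diagonal, 155 − (28 + 37 + 31 + 25) gives (5,1) = 34.
The remaining cell in row 2 is (2,1) = 155 − 142 = 13.
Row 5 needs 155; the known cells sum to 88, so (5,2) = 67.

61 19 52 -5 28 / 13 46 4 37 55 / 40 -2 31 64 22 / 7 25 58 16 49 / 34 67 10 43 1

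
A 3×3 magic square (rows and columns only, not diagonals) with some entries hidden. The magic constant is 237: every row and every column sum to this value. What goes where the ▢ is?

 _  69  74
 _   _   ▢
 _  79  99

64

Row 1 must total 237; the given cells sum to 143, so (1,1) = 94.
From row 3, 237 − (79 + 99) gives (3,1) = 59.
Column 1: 94 + 59 + ? = 237, so (2,1) = 84.
Column 2 needs 237; the known cells sum to 148, so (2,2) = 89.
Column 3: 74 + 99 + ? = 237, so (2,3) = 64.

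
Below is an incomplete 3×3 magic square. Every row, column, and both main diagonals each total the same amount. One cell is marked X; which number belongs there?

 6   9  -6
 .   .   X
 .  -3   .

Row 1 is complete and sums to 9; that is the magic constant.
Column 2 must total 9; the given cells sum to 6, so (2,2) = 3.
Using main diagonal: 6 + 3 + ? → (3,3) = 9 − 9 = 0.
Anti-diagonal needs 9; the known cells sum to -3, so (3,1) = 12.
From column 1, 9 − (6 + 12) gives (2,1) = -9.
From column 3, 9 − (-6 + 0) gives (2,3) = 15.

15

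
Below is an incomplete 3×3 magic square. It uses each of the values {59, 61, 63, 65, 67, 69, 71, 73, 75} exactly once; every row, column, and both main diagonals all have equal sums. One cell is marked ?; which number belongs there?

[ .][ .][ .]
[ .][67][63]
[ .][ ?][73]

59

The 9 entries sum to 603, so each line sums to 603/3 = 201.
From row 2, 201 − (67 + 63) gives (2,1) = 71.
Column 3: 63 + 73 + ? = 201, so (1,3) = 65.
Using main diagonal: 67 + 73 + ? → (1,1) = 201 − 140 = 61.
Using anti-diagonal: 65 + 67 + ? → (3,1) = 201 − 132 = 69.
The remaining cell in row 1 is (1,2) = 201 − 126 = 75.
Row 3 must total 201; the given cells sum to 142, so (3,2) = 59.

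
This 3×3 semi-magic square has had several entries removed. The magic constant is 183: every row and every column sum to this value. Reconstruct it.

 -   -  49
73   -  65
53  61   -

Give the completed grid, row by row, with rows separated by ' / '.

From row 2, 183 − (73 + 65) gives (2,2) = 45.
Row 3 must total 183; the given cells sum to 114, so (3,3) = 69.
Column 1: 73 + 53 + ? = 183, so (1,1) = 57.
The remaining cell in column 2 is (1,2) = 183 − 106 = 77.

57 77 49 / 73 45 65 / 53 61 69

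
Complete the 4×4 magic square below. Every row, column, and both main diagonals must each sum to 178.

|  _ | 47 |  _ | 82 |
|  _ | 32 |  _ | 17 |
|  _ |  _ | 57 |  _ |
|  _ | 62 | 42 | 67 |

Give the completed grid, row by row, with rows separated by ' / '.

Row 4 needs 178; the known cells sum to 171, so (4,1) = 7.
Using column 2: 47 + 32 + 62 + ? → (3,2) = 178 − 141 = 37.
Column 4 needs 178; the known cells sum to 166, so (3,4) = 12.
From main diagonal, 178 − (32 + 57 + 67) gives (1,1) = 22.
The remaining cell in anti-diagonal is (2,3) = 178 − 126 = 52.
Using row 1: 22 + 47 + 82 + ? → (1,3) = 178 − 151 = 27.
The remaining cell in row 2 is (2,1) = 178 − 101 = 77.
Row 3 needs 178; the known cells sum to 106, so (3,1) = 72.

22 47 27 82 / 77 32 52 17 / 72 37 57 12 / 7 62 42 67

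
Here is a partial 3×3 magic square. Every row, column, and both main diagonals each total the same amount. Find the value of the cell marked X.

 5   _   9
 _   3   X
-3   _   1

Main diagonal is complete and sums to 9; that is the magic constant.
Row 1: 5 + 9 + ? = 9, so (1,2) = -5.
The remaining cell in row 3 is (3,2) = 9 − (-2) = 11.
The remaining cell in column 1 is (2,1) = 9 − 2 = 7.
From column 3, 9 − (9 + 1) gives (2,3) = -1.

-1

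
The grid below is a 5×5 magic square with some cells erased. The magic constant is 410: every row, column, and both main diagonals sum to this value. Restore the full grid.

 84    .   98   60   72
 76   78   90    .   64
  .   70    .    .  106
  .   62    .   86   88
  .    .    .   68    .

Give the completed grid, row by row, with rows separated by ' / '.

84 96 98 60 72 / 76 78 90 102 64 / 58 70 82 94 106 / 100 62 74 86 88 / 92 104 66 68 80

Row 1: 84 + 98 + 60 + 72 + ? = 410, so (1,2) = 96.
Row 2 needs 410; the known cells sum to 308, so (2,4) = 102.
Column 2 must total 410; the given cells sum to 306, so (5,2) = 104.
Column 4: 60 + 102 + 86 + 68 + ? = 410, so (3,4) = 94.
Column 5: 72 + 64 + 106 + 88 + ? = 410, so (5,5) = 80.
The remaining cell in main diagonal is (3,3) = 410 − 328 = 82.
Anti-diagonal must total 410; the given cells sum to 318, so (5,1) = 92.
Row 3: 70 + 82 + 94 + 106 + ? = 410, so (3,1) = 58.
Using row 5: 92 + 104 + 68 + 80 + ? → (5,3) = 410 − 344 = 66.
Using column 1: 84 + 76 + 58 + 92 + ? → (4,1) = 410 − 310 = 100.
Using column 3: 98 + 90 + 82 + 66 + ? → (4,3) = 410 − 336 = 74.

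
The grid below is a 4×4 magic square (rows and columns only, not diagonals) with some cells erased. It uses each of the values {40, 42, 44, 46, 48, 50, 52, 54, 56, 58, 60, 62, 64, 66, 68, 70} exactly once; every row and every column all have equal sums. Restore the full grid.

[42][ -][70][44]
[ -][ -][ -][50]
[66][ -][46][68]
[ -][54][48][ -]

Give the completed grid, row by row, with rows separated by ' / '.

42 64 70 44 / 52 62 56 50 / 66 40 46 68 / 60 54 48 58

The 16 entries sum to 880, so each line sums to 880/4 = 220.
Row 1 needs 220; the known cells sum to 156, so (1,2) = 64.
Using row 3: 66 + 46 + 68 + ? → (3,2) = 220 − 180 = 40.
The remaining cell in column 2 is (2,2) = 220 − 158 = 62.
Column 3 must total 220; the given cells sum to 164, so (2,3) = 56.
From column 4, 220 − (44 + 50 + 68) gives (4,4) = 58.
Row 2: 62 + 56 + 50 + ? = 220, so (2,1) = 52.
Row 4 must total 220; the given cells sum to 160, so (4,1) = 60.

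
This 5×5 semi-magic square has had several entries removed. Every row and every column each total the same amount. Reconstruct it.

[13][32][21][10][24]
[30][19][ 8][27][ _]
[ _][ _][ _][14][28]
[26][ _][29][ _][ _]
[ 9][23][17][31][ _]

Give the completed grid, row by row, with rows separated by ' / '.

Row 1 is already complete: 13 + 32 + 21 + 10 + 24 = 100, so that is the magic constant.
Row 2 must total 100; the given cells sum to 84, so (2,5) = 16.
Row 5 needs 100; the known cells sum to 80, so (5,5) = 20.
Column 1: 13 + 30 + 26 + 9 + ? = 100, so (3,1) = 22.
Column 3 must total 100; the given cells sum to 75, so (3,3) = 25.
Column 4 needs 100; the known cells sum to 82, so (4,4) = 18.
Column 5 must total 100; the given cells sum to 88, so (4,5) = 12.
Row 3: 22 + 25 + 14 + 28 + ? = 100, so (3,2) = 11.
Row 4: 26 + 29 + 18 + 12 + ? = 100, so (4,2) = 15.

13 32 21 10 24 / 30 19 8 27 16 / 22 11 25 14 28 / 26 15 29 18 12 / 9 23 17 31 20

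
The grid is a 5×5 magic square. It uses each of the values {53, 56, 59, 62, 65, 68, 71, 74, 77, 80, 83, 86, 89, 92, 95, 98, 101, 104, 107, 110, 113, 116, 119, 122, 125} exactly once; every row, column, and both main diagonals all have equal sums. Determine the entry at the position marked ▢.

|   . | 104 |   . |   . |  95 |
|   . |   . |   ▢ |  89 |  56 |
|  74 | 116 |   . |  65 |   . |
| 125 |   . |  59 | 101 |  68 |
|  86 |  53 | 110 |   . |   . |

The 25 entries sum to 2225, so each line sums to 2225/5 = 445.
From row 4, 445 − (125 + 59 + 101 + 68) gives (4,2) = 92.
Column 2 needs 445; the known cells sum to 365, so (2,2) = 80.
Anti-diagonal must total 445; the given cells sum to 362, so (3,3) = 83.
Row 3 must total 445; the given cells sum to 338, so (3,5) = 107.
From column 5, 445 − (95 + 56 + 107 + 68) gives (5,5) = 119.
The remaining cell in main diagonal is (1,1) = 445 − 383 = 62.
Row 5 must total 445; the given cells sum to 368, so (5,4) = 77.
Using column 1: 62 + 74 + 125 + 86 + ? → (2,1) = 445 − 347 = 98.
The remaining cell in column 4 is (1,4) = 445 − 332 = 113.
Row 1: 62 + 104 + 113 + 95 + ? = 445, so (1,3) = 71.
Using row 2: 98 + 80 + 89 + 56 + ? → (2,3) = 445 − 323 = 122.

122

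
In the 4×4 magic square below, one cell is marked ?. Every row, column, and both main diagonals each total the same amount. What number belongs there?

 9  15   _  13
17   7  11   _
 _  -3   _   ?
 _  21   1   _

23

Column 2 is complete and sums to 40; that is the magic constant.
Row 1: 9 + 15 + 13 + ? = 40, so (1,3) = 3.
From row 2, 40 − (17 + 7 + 11) gives (2,4) = 5.
Column 3 must total 40; the given cells sum to 15, so (3,3) = 25.
Main diagonal needs 40; the known cells sum to 41, so (4,4) = -1.
Anti-diagonal must total 40; the given cells sum to 21, so (4,1) = 19.
The remaining cell in column 1 is (3,1) = 40 − 45 = -5.
From column 4, 40 − (13 + 5 + (-1)) gives (3,4) = 23.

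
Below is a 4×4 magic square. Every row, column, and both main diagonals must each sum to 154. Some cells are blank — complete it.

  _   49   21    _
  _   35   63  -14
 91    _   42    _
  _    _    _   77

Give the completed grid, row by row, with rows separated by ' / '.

Row 2 must total 154; the given cells sum to 84, so (2,1) = 70.
Column 3 needs 154; the known cells sum to 126, so (4,3) = 28.
The remaining cell in main diagonal is (1,1) = 154 − 154 = 0.
Row 1 must total 154; the given cells sum to 70, so (1,4) = 84.
From column 1, 154 − (0 + 70 + 91) gives (4,1) = -7.
From column 4, 154 − (84 + (-14) + 77) gives (3,4) = 7.
Anti-diagonal needs 154; the known cells sum to 140, so (3,2) = 14.
Row 4: -7 + 28 + 77 + ? = 154, so (4,2) = 56.

0 49 21 84 / 70 35 63 -14 / 91 14 42 7 / -7 56 28 77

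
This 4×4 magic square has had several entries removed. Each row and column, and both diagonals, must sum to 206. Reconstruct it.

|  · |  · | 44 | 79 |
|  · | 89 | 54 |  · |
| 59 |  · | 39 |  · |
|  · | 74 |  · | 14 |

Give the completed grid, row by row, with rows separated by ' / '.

64 19 44 79 / 34 89 54 29 / 59 24 39 84 / 49 74 69 14

From column 3, 206 − (44 + 54 + 39) gives (4,3) = 69.
Main diagonal: 89 + 39 + 14 + ? = 206, so (1,1) = 64.
Row 1: 64 + 44 + 79 + ? = 206, so (1,2) = 19.
Row 4 needs 206; the known cells sum to 157, so (4,1) = 49.
The remaining cell in column 1 is (2,1) = 206 − 172 = 34.
Column 2 must total 206; the given cells sum to 182, so (3,2) = 24.
Row 2 must total 206; the given cells sum to 177, so (2,4) = 29.
Row 3 needs 206; the known cells sum to 122, so (3,4) = 84.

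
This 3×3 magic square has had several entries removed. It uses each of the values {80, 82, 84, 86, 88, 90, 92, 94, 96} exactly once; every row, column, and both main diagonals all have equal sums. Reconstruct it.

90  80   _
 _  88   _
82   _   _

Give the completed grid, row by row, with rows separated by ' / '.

90 80 94 / 92 88 84 / 82 96 86

The 9 entries sum to 792, so each line sums to 792/3 = 264.
Row 1 must total 264; the given cells sum to 170, so (1,3) = 94.
Column 1 must total 264; the given cells sum to 172, so (2,1) = 92.
Column 2 must total 264; the given cells sum to 168, so (3,2) = 96.
Main diagonal needs 264; the known cells sum to 178, so (3,3) = 86.
The remaining cell in row 2 is (2,3) = 264 − 180 = 84.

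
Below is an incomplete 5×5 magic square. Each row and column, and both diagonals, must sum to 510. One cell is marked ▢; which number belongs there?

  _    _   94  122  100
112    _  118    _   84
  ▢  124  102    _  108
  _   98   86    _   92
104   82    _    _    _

96

Using column 3: 94 + 118 + 102 + 86 + ? → (5,3) = 510 − 400 = 110.
Using column 5: 100 + 84 + 108 + 92 + ? → (5,5) = 510 − 384 = 126.
Anti-diagonal needs 510; the known cells sum to 404, so (2,4) = 106.
The remaining cell in row 2 is (2,2) = 510 − 420 = 90.
Using row 5: 104 + 82 + 110 + 126 + ? → (5,4) = 510 − 422 = 88.
Column 2 needs 510; the known cells sum to 394, so (1,2) = 116.
Row 1 must total 510; the given cells sum to 432, so (1,1) = 78.
Using main diagonal: 78 + 90 + 102 + 126 + ? → (4,4) = 510 − 396 = 114.
Using row 4: 98 + 86 + 114 + 92 + ? → (4,1) = 510 − 390 = 120.
Using column 1: 78 + 112 + 120 + 104 + ? → (3,1) = 510 − 414 = 96.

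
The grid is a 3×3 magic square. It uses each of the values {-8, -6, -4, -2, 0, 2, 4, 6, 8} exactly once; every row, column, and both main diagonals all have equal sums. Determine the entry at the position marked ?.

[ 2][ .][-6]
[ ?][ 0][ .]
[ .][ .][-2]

The 9 entries sum to 0, so each line sums to 0/3 = 0.
Row 1 must total 0; the given cells sum to -4, so (1,2) = 4.
Column 2: 4 + 0 + ? = 0, so (3,2) = -4.
Column 3 needs 0; the known cells sum to -8, so (2,3) = 8.
Anti-diagonal must total 0; the given cells sum to -6, so (3,1) = 6.
From row 2, 0 − (0 + 8) gives (2,1) = -8.

-8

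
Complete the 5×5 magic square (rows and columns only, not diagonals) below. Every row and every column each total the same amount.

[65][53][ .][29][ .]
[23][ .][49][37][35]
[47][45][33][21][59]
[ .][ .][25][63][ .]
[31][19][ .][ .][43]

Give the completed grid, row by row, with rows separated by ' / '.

Row 3 is already complete: 47 + 45 + 33 + 21 + 59 = 205, so that is the magic constant.
Row 2: 23 + 49 + 37 + 35 + ? = 205, so (2,2) = 61.
Column 1: 65 + 23 + 47 + 31 + ? = 205, so (4,1) = 39.
Column 2: 53 + 61 + 45 + 19 + ? = 205, so (4,2) = 27.
Column 4 must total 205; the given cells sum to 150, so (5,4) = 55.
Row 4: 39 + 27 + 25 + 63 + ? = 205, so (4,5) = 51.
Using row 5: 31 + 19 + 55 + 43 + ? → (5,3) = 205 − 148 = 57.
From column 3, 205 − (49 + 33 + 25 + 57) gives (1,3) = 41.
Using column 5: 35 + 59 + 51 + 43 + ? → (1,5) = 205 − 188 = 17.

65 53 41 29 17 / 23 61 49 37 35 / 47 45 33 21 59 / 39 27 25 63 51 / 31 19 57 55 43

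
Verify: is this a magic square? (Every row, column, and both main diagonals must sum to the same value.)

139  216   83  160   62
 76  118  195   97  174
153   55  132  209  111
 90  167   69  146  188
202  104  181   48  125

Yes

Row 1: 139 + 216 + 83 + 160 + 62 = 660.
Row 2: 76 + 118 + 195 + 97 + 174 = 660.
Row 3: 153 + 55 + 132 + 209 + 111 = 660.
Row 4: 90 + 167 + 69 + 146 + 188 = 660.
Row 5: 202 + 104 + 181 + 48 + 125 = 660.
Column 1: 139 + 76 + 153 + 90 + 202 = 660.
Column 2: 216 + 118 + 55 + 167 + 104 = 660.
Column 3: 83 + 195 + 132 + 69 + 181 = 660.
Column 4: 160 + 97 + 209 + 146 + 48 = 660.
Column 5: 62 + 174 + 111 + 188 + 125 = 660.
Main diagonal: 139 + 118 + 132 + 146 + 125 = 660.
Anti-diagonal: 62 + 97 + 132 + 167 + 202 = 660.
All lines sum to 660.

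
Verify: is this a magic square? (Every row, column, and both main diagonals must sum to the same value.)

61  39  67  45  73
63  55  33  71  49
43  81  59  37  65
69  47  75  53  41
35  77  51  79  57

No — column 1 sums to 271 but column 4 sums to 285.

Row 1: 61 + 39 + 67 + 45 + 73 = 285.
Row 2: 63 + 55 + 33 + 71 + 49 = 271.
Row 3: 43 + 81 + 59 + 37 + 65 = 285.
Row 4: 69 + 47 + 75 + 53 + 41 = 285.
Row 5: 35 + 77 + 51 + 79 + 57 = 299.
Column 1: 61 + 63 + 43 + 69 + 35 = 271.
Column 2: 39 + 55 + 81 + 47 + 77 = 299.
Column 3: 67 + 33 + 59 + 75 + 51 = 285.
Column 4: 45 + 71 + 37 + 53 + 79 = 285.
Column 5: 73 + 49 + 65 + 41 + 57 = 285.
Main diagonal: 61 + 55 + 59 + 53 + 57 = 285.
Anti-diagonal: 73 + 71 + 59 + 47 + 35 = 285.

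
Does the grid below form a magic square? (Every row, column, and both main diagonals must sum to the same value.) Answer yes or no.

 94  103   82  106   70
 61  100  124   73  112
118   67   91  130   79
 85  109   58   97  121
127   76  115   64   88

Row 1: 94 + 103 + 82 + 106 + 70 = 455.
Row 2: 61 + 100 + 124 + 73 + 112 = 470.
Row 3: 118 + 67 + 91 + 130 + 79 = 485.
Row 4: 85 + 109 + 58 + 97 + 121 = 470.
Row 5: 127 + 76 + 115 + 64 + 88 = 470.
Column 1: 94 + 61 + 118 + 85 + 127 = 485.
Column 2: 103 + 100 + 67 + 109 + 76 = 455.
Column 3: 82 + 124 + 91 + 58 + 115 = 470.
Column 4: 106 + 73 + 130 + 97 + 64 = 470.
Column 5: 70 + 112 + 79 + 121 + 88 = 470.
Main diagonal: 94 + 100 + 91 + 97 + 88 = 470.
Anti-diagonal: 70 + 73 + 91 + 109 + 127 = 470.

No — row 4 sums to 470 but column 1 sums to 485.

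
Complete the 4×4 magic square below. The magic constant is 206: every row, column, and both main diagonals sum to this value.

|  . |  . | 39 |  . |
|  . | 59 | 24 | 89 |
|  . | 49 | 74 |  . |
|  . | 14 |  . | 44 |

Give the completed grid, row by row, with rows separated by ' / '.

29 84 39 54 / 34 59 24 89 / 64 49 74 19 / 79 14 69 44

Row 2: 59 + 24 + 89 + ? = 206, so (2,1) = 34.
Column 2 must total 206; the given cells sum to 122, so (1,2) = 84.
Column 3 must total 206; the given cells sum to 137, so (4,3) = 69.
Main diagonal needs 206; the known cells sum to 177, so (1,1) = 29.
From row 1, 206 − (29 + 84 + 39) gives (1,4) = 54.
The remaining cell in row 4 is (4,1) = 206 − 127 = 79.
The remaining cell in column 1 is (3,1) = 206 − 142 = 64.
Using column 4: 54 + 89 + 44 + ? → (3,4) = 206 − 187 = 19.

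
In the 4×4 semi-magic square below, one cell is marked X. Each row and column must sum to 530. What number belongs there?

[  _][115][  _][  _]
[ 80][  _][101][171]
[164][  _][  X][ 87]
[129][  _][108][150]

185

Row 2: 80 + 101 + 171 + ? = 530, so (2,2) = 178.
Row 4 must total 530; the given cells sum to 387, so (4,2) = 143.
From column 1, 530 − (80 + 164 + 129) gives (1,1) = 157.
Column 2 needs 530; the known cells sum to 436, so (3,2) = 94.
The remaining cell in column 4 is (1,4) = 530 − 408 = 122.
From row 1, 530 − (157 + 115 + 122) gives (1,3) = 136.
Using row 3: 164 + 94 + 87 + ? → (3,3) = 530 − 345 = 185.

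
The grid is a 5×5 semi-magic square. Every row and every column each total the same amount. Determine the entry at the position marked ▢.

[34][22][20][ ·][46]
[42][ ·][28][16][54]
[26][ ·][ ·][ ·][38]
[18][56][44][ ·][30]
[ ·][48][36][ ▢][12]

Column 5 is complete and sums to 180; that is the magic constant.
Row 1 needs 180; the known cells sum to 122, so (1,4) = 58.
Row 2 needs 180; the known cells sum to 140, so (2,2) = 40.
Row 4: 18 + 56 + 44 + 30 + ? = 180, so (4,4) = 32.
Column 1: 34 + 42 + 26 + 18 + ? = 180, so (5,1) = 60.
From column 2, 180 − (22 + 40 + 56 + 48) gives (3,2) = 14.
From column 3, 180 − (20 + 28 + 44 + 36) gives (3,3) = 52.
From row 3, 180 − (26 + 14 + 52 + 38) gives (3,4) = 50.
Row 5 must total 180; the given cells sum to 156, so (5,4) = 24.

24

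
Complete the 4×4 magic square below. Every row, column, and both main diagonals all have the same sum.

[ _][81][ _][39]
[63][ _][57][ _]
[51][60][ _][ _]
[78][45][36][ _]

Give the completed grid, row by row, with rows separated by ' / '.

42 81 72 39 / 63 48 57 66 / 51 60 69 54 / 78 45 36 75

Anti-diagonal is already complete: 39 + 57 + 60 + 78 = 234, so that is the magic constant.
Row 4: 78 + 45 + 36 + ? = 234, so (4,4) = 75.
From column 1, 234 − (63 + 51 + 78) gives (1,1) = 42.
Column 2 must total 234; the given cells sum to 186, so (2,2) = 48.
The remaining cell in main diagonal is (3,3) = 234 − 165 = 69.
From row 1, 234 − (42 + 81 + 39) gives (1,3) = 72.
Row 2 needs 234; the known cells sum to 168, so (2,4) = 66.
The remaining cell in row 3 is (3,4) = 234 − 180 = 54.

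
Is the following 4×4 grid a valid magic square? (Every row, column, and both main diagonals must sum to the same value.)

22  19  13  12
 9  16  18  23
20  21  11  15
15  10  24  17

No — row 3 sums to 67 but row 2 sums to 66.

Row 1: 22 + 19 + 13 + 12 = 66.
Row 2: 9 + 16 + 18 + 23 = 66.
Row 3: 20 + 21 + 11 + 15 = 67.
Row 4: 15 + 10 + 24 + 17 = 66.
Column 1: 22 + 9 + 20 + 15 = 66.
Column 2: 19 + 16 + 21 + 10 = 66.
Column 3: 13 + 18 + 11 + 24 = 66.
Column 4: 12 + 23 + 15 + 17 = 67.
Main diagonal: 22 + 16 + 11 + 17 = 66.
Anti-diagonal: 12 + 18 + 21 + 15 = 66.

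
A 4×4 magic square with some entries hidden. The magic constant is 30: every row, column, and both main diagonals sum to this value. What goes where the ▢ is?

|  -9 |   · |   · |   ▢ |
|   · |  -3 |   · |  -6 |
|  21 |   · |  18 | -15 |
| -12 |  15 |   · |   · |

27

Row 3: 21 + 18 + (-15) + ? = 30, so (3,2) = 6.
Using column 1: -9 + 21 + (-12) + ? → (2,1) = 30 − 0 = 30.
Column 2 must total 30; the given cells sum to 18, so (1,2) = 12.
The remaining cell in main diagonal is (4,4) = 30 − 6 = 24.
The remaining cell in row 2 is (2,3) = 30 − 21 = 9.
Row 4: -12 + 15 + 24 + ? = 30, so (4,3) = 3.
Column 3 needs 30; the known cells sum to 30, so (1,3) = 0.
Using column 4: -6 + (-15) + 24 + ? → (1,4) = 30 − 3 = 27.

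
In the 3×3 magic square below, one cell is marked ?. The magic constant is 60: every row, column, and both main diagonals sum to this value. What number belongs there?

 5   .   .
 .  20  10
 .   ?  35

Row 2: 20 + 10 + ? = 60, so (2,1) = 30.
From column 1, 60 − (5 + 30) gives (3,1) = 25.
Column 3 must total 60; the given cells sum to 45, so (1,3) = 15.
The remaining cell in row 1 is (1,2) = 60 − 20 = 40.
From row 3, 60 − (25 + 35) gives (3,2) = 0.

0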